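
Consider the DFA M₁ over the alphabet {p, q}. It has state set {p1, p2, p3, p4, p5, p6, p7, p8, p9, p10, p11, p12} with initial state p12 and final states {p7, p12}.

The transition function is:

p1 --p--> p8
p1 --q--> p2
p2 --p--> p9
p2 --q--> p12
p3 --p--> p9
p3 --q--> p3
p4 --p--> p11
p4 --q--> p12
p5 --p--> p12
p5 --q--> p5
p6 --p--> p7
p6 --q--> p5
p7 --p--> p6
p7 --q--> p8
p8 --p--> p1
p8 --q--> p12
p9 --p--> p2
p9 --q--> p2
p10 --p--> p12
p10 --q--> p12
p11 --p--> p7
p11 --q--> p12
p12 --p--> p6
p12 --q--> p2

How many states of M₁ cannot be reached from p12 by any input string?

4

Starting at p12 and following transitions, the reachable set is {p1, p2, p5, p6, p7, p8, p9, p12}. That leaves p3, p4, p10, p11 unreachable — 4 in total.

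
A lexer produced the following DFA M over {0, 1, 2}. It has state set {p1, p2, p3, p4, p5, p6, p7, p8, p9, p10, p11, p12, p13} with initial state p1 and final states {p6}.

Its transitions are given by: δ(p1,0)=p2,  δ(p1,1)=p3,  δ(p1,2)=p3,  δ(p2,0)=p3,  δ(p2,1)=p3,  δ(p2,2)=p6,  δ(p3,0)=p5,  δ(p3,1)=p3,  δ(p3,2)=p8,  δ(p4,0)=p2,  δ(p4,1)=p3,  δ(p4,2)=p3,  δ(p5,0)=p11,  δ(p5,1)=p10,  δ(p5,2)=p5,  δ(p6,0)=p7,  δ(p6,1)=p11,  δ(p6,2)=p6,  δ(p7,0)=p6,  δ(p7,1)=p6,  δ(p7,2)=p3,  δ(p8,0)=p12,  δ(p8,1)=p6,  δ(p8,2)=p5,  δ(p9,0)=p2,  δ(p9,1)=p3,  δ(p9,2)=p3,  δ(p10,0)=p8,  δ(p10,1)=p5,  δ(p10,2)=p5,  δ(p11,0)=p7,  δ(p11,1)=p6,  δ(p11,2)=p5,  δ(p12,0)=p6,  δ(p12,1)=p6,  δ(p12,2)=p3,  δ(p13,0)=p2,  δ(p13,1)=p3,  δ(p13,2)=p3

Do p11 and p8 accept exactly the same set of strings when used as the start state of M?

States {p4,p9,p13} cannot be reached from the start state, so discard them.
Start with accepting vs non-accepting: {p6} | {p1,p2,p3,p5,p7,p8,p10,p11,p12}.
On input 0, block {p1,p2,p3,p5,p7,p8,p10,p11,p12} splits into {p1,p2,p3,p5,p8,p10,p11} and {p7,p12}.
On input 0, block {p1,p2,p3,p5,p8,p10,p11} splits into {p1,p2,p3,p5,p10} and {p8,p11}.
Split {p1,p2,p3,p5,p10} by δ(·,0) → {p1,p2,p3} and {p5,p10}.
Split {p1,p2,p3} by δ(·,0) → {p1,p2} and {p3}.
Refine {p1,p2} on symbol 0: members go to different blocks, giving {p1} and {p2}.
No further refinement is possible. Final partition (7 blocks): {p6} | {p1} | {p7,p12} | {p8,p11} | {p5,p10} | {p3} | {p2}.
p11 and p8 lie in the same block of the stable partition, so they are equivalent — no string distinguishes them.

Yes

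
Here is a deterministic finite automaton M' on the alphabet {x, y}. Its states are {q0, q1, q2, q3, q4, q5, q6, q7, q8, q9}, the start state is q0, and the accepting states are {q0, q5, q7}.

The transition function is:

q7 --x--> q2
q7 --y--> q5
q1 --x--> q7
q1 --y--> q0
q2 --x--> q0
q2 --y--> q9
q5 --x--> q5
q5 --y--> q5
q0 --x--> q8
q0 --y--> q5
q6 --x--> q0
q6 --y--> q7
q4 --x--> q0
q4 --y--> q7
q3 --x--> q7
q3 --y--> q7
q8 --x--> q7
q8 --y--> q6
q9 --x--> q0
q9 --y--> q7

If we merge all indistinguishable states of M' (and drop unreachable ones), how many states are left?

First remove the unreachable states {q1,q3,q4}; 7 states remain.
Initial partition by acceptance: {q0,q5,q7} | {q2,q6,q8,q9}.
On input x, block {q0,q5,q7} splits into {q0,q7} and {q5}.
Refine {q2,q6,q8,q9} on symbol y: members go to different blocks, giving {q2,q8} and {q6,q9}.
No further refinement is possible. Final partition (4 blocks): {q0,q7} | {q2,q8} | {q5} | {q6,q9}.

4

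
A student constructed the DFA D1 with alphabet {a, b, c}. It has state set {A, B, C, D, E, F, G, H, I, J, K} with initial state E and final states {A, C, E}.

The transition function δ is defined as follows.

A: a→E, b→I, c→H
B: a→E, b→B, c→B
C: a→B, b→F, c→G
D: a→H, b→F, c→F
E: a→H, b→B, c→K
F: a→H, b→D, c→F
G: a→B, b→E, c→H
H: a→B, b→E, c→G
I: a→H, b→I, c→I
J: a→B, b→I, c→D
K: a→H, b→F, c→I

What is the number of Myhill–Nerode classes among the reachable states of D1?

4

States {A,C,J} cannot be reached from the start state, so discard them.
Initial partition by acceptance: {E} | {B,D,F,G,H,I,K}.
Split {B,D,F,G,H,I,K} by δ(·,a) → {D,F,G,H,I,K} and {B}.
Refine {D,F,G,H,I,K} on symbol a: members go to different blocks, giving {D,F,I,K} and {G,H}.
No further refinement is possible. Final partition (4 blocks): {E} | {D,F,I,K} | {B} | {G,H}.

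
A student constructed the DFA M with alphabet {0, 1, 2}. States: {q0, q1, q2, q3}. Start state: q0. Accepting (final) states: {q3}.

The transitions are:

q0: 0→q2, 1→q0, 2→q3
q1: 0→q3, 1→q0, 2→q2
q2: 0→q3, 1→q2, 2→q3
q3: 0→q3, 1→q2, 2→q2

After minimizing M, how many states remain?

States {q1} cannot be reached from the start state, so discard them.
P0 = {q3} | {q0,q2}.
Split {q0,q2} by δ(·,0) → {q0} and {q2}.
No further refinement is possible. Final partition (3 blocks): {q3} | {q0} | {q2}.

3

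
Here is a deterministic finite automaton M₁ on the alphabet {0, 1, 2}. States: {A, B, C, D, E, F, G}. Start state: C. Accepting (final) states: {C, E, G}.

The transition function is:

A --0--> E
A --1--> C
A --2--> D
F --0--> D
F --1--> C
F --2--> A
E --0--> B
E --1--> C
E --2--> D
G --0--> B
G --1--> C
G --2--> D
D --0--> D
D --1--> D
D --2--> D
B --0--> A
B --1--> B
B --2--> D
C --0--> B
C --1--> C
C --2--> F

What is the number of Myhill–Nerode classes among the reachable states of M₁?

States {G} cannot be reached from the start state, so discard them.
P0 = {C,E} | {A,B,D,F}.
Split {A,B,D,F} by δ(·,0) → {B,D,F} and {A}.
Refine {B,D,F} on symbol 0: members go to different blocks, giving {D,F} and {B}.
Split {D,F} by δ(·,1) → {D} and {F}.
On input 2, block {C,E} splits into {C} and {E}.
Stable partition: {C} | {D} | {A} | {B} | {F} | {E} — 6 equivalence classes.

6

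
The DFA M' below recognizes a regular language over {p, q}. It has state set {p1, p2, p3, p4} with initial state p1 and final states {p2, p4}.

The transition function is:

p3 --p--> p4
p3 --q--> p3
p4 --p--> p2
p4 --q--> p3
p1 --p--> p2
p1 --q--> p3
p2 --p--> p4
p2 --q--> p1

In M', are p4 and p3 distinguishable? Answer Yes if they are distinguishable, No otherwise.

All states are reachable from the start state.
P0 = {p2,p4} | {p1,p3}.
The partition is now stable with 2 blocks: {p2,p4} | {p1,p3}.
p4 and p3 end up in different blocks, so they are distinguishable. For instance, the string 'ε' is accepted from only p4.

Yes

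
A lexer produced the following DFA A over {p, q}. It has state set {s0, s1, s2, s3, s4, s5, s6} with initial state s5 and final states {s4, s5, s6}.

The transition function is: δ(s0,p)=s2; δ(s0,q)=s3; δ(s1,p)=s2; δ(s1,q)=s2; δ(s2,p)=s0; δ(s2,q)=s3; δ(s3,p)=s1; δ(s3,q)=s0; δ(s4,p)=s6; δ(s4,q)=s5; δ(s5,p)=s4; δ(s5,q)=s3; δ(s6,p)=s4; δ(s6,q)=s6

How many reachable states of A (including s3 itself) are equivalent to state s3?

P0 = {s4,s5,s6} | {s0,s1,s2,s3}.
Split {s4,s5,s6} by δ(·,q) → {s4,s6} and {s5}.
Split {s4,s6} by δ(·,q) → {s4} and {s6}.
The partition is now stable with 4 blocks: {s4} | {s0,s1,s2,s3} | {s5} | {s6}.
The equivalence class containing s3 is {s0,s1,s2,s3}, of size 4.

4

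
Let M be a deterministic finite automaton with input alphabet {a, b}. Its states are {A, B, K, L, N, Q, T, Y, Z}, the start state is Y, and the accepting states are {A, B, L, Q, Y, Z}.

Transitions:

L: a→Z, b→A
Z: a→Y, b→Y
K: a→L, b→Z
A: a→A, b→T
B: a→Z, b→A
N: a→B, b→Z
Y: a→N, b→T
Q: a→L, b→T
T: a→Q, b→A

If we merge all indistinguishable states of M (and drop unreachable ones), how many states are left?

7

States {K} cannot be reached from the start state, so discard them.
Initial partition by acceptance: {A,B,L,Q,Y,Z} | {N,T}.
Split {A,B,L,Q,Y,Z} by δ(·,a) → {A,B,L,Q,Z} and {Y}.
On input a, block {A,B,L,Q,Z} splits into {A,B,L,Q} and {Z}.
On input a, block {A,B,L,Q} splits into {A,Q} and {B,L}.
Split {A,Q} by δ(·,a) → {Q} and {A}.
Refine {N,T} on symbol a: members go to different blocks, giving {T} and {N}.
No further refinement is possible. Final partition (7 blocks): {Q} | {T} | {Y} | {Z} | {B,L} | {A} | {N}.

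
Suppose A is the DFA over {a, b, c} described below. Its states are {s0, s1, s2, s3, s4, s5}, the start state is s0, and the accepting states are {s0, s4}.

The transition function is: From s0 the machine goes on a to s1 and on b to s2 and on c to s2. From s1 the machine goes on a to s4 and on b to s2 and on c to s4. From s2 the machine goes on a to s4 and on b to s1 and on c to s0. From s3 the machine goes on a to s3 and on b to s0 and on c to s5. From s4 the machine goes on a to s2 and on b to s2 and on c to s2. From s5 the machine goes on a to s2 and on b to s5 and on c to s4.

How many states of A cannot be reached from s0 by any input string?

2

No path from s0 leads to s3, s5; the other 4 states are all reachable.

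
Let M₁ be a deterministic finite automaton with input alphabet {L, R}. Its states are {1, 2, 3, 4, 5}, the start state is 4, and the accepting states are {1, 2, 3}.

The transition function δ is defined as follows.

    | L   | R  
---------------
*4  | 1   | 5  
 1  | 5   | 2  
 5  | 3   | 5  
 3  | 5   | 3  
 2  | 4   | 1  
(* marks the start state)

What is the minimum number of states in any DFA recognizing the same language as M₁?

Start with accepting vs non-accepting: {1,2,3} | {4,5}.
The partition is now stable with 2 blocks: {1,2,3} | {4,5}.

2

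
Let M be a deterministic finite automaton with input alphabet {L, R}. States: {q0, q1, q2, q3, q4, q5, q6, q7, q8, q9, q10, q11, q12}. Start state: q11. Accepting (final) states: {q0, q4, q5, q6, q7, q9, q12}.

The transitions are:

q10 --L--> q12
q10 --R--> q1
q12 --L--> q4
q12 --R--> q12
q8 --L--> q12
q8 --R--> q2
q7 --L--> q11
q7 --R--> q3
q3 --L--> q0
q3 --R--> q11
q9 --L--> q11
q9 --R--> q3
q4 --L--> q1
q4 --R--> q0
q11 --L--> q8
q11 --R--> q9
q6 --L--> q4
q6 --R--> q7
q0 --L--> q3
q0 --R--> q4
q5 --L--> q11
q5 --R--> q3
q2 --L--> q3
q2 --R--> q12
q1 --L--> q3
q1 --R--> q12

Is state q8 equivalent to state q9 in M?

No

First remove the unreachable states {q5,q6,q7,q10}; 9 states remain.
Initial partition by acceptance: {q0,q4,q9,q12} | {q1,q2,q3,q8,q11}.
Split {q0,q4,q9,q12} by δ(·,L) → {q0,q4,q9} and {q12}.
Refine {q0,q4,q9} on symbol R: members go to different blocks, giving {q0,q4} and {q9}.
Refine {q1,q2,q3,q8,q11} on symbol L: members go to different blocks, giving {q1,q2,q11} and {q3} and {q8}.
Refine {q0,q4} on symbol L: members go to different blocks, giving {q0} and {q4}.
On input L, block {q1,q2,q11} splits into {q1,q2} and {q11}.
Stable partition: {q0} | {q1,q2} | {q12} | {q9} | {q3} | {q8} | {q4} | {q11} — 8 equivalence classes.
q8 and q9 end up in different blocks, so they are distinguishable. For instance, the string 'ε' is accepted from only q9.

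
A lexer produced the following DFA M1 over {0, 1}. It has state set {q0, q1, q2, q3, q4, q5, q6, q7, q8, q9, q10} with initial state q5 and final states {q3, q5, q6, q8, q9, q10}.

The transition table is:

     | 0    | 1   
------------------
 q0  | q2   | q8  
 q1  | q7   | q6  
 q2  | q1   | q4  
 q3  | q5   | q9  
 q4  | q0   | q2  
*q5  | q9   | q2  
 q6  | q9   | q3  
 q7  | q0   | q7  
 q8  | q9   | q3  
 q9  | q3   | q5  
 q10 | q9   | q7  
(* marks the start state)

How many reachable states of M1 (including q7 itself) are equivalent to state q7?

3

First remove the unreachable states {q10}; 10 states remain.
Start with accepting vs non-accepting: {q3,q5,q6,q8,q9} | {q0,q1,q2,q4,q7}.
Refine {q3,q5,q6,q8,q9} on symbol 1: members go to different blocks, giving {q3,q6,q8,q9} and {q5}.
Split {q3,q6,q8,q9} by δ(·,0) → {q6,q8,q9} and {q3}.
Split {q6,q8,q9} by δ(·,0) → {q6,q8} and {q9}.
On input 1, block {q0,q1,q2,q4,q7} splits into {q2,q4,q7} and {q0,q1}.
The partition is now stable with 6 blocks: {q6,q8} | {q2,q4,q7} | {q5} | {q3} | {q9} | {q0,q1}.
The equivalence class containing q7 is {q2,q4,q7}, of size 3.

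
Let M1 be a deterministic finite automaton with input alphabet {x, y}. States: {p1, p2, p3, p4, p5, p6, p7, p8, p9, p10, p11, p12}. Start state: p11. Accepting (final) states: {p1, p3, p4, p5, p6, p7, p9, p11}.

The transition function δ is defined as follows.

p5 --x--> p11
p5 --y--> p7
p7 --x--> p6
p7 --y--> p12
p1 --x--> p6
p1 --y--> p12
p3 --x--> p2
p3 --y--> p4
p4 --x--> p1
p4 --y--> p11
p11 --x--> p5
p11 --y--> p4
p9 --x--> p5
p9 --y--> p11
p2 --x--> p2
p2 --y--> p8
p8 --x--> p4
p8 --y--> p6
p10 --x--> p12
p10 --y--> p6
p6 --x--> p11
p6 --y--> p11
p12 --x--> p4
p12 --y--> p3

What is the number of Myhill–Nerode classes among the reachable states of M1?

States {p9,p10} cannot be reached from the start state, so discard them.
P0 = {p1,p3,p4,p5,p6,p7,p11} | {p2,p8,p12}.
Refine {p1,p3,p4,p5,p6,p7,p11} on symbol x: members go to different blocks, giving {p1,p4,p5,p6,p7,p11} and {p3}.
Refine {p1,p4,p5,p6,p7,p11} on symbol y: members go to different blocks, giving {p4,p5,p6,p11} and {p1,p7}.
Refine {p4,p5,p6,p11} on symbol x: members go to different blocks, giving {p5,p6,p11} and {p4}.
Refine {p5,p6,p11} on symbol y: members go to different blocks, giving {p5} and {p6} and {p11}.
On input x, block {p2,p8,p12} splits into {p8,p12} and {p2}.
Split {p8,p12} by δ(·,y) → {p8} and {p12}.
Stable partition: {p5} | {p8} | {p3} | {p1,p7} | {p4} | {p6} | {p11} | {p2} | {p12} — 9 equivalence classes.

9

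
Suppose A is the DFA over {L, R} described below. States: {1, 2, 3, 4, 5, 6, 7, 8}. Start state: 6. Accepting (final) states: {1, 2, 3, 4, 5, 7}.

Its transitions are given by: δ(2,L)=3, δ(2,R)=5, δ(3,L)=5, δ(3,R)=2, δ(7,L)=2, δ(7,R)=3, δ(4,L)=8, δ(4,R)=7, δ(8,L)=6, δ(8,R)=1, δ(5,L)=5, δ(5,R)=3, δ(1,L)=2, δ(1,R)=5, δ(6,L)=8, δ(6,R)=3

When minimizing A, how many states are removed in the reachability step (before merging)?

2

No path from 6 leads to 4, 7; the other 6 states are all reachable.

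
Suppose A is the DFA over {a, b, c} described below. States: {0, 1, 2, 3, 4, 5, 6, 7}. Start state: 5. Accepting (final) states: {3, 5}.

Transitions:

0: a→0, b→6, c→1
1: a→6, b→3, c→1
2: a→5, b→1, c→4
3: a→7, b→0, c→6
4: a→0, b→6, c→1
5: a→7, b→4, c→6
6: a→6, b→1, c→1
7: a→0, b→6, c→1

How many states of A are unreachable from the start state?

1

BFS from 5 reaches {0, 1, 3, 4, 5, 6, 7}; the 1 state(s) 2 are never visited.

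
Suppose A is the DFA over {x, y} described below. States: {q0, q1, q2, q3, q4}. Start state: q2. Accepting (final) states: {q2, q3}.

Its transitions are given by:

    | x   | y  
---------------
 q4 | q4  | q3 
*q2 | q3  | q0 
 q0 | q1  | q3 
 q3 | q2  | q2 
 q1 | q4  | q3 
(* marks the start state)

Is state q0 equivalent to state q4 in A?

All states are reachable from the start state.
P0 = {q2,q3} | {q0,q1,q4}.
Refine {q2,q3} on symbol y: members go to different blocks, giving {q2} and {q3}.
No further refinement is possible. Final partition (3 blocks): {q2} | {q0,q1,q4} | {q3}.
q0 and q4 lie in the same block of the stable partition, so they are equivalent — no string distinguishes them.

Yes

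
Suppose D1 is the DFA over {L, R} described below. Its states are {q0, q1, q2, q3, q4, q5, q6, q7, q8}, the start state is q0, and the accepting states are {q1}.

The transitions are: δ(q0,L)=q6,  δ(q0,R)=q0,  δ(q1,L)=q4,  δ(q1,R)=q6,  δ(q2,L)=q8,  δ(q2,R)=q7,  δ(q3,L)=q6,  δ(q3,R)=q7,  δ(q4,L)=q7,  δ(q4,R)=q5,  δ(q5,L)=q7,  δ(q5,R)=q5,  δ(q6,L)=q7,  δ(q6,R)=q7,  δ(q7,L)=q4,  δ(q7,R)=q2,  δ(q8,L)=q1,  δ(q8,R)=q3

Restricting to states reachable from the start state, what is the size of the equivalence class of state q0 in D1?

Every state is reachable, so we keep all 9.
Start with accepting vs non-accepting: {q1} | {q0,q2,q3,q4,q5,q6,q7,q8}.
Refine {q0,q2,q3,q4,q5,q6,q7,q8} on symbol L: members go to different blocks, giving {q0,q2,q3,q4,q5,q6,q7} and {q8}.
On input L, block {q0,q2,q3,q4,q5,q6,q7} splits into {q0,q3,q4,q5,q6,q7} and {q2}.
Split {q0,q3,q4,q5,q6,q7} by δ(·,R) → {q0,q3,q4,q5,q6} and {q7}.
On input L, block {q0,q3,q4,q5,q6} splits into {q4,q5,q6} and {q0,q3}.
Refine {q4,q5,q6} on symbol R: members go to different blocks, giving {q4,q5} and {q6}.
Split {q0,q3} by δ(·,R) → {q0} and {q3}.
No further refinement is possible. Final partition (8 blocks): {q1} | {q4,q5} | {q8} | {q2} | {q7} | {q0} | {q6} | {q3}.
State q0 belongs to the block {q0}, which has 1 states.

1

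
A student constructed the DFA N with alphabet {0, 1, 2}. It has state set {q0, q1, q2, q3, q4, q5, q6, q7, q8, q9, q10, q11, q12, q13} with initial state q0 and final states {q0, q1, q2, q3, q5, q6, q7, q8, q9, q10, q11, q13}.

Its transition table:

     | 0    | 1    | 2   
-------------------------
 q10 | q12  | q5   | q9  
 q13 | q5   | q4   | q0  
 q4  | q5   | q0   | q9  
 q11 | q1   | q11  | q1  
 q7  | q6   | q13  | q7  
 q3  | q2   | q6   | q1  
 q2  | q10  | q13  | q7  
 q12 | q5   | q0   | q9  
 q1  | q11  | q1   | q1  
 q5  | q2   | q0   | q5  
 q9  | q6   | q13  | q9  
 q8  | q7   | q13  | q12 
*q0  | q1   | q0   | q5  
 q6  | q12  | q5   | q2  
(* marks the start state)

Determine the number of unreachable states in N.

Starting at q0 and following transitions, the reachable set is {q0, q1, q2, q4, q5, q6, q7, q9, q10, q11, q12, q13}. That leaves q3, q8 unreachable — 2 in total.

2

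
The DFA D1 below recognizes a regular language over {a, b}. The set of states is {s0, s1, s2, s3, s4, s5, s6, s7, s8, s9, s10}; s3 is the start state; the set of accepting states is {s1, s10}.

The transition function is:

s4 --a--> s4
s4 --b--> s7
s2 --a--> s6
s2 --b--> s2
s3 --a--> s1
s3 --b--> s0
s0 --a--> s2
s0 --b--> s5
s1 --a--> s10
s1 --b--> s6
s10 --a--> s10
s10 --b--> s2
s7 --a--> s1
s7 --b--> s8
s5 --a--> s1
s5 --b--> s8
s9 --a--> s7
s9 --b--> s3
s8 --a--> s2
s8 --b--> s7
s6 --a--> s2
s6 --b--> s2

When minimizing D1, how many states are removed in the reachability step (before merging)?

2

No path from s3 leads to s4, s9; the other 9 states are all reachable.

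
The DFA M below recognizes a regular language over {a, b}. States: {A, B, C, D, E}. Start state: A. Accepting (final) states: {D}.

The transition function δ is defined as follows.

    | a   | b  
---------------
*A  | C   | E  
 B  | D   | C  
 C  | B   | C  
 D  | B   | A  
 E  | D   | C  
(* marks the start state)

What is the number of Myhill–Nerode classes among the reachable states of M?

4

Initial partition by acceptance: {D} | {A,B,C,E}.
Refine {A,B,C,E} on symbol a: members go to different blocks, giving {A,C} and {B,E}.
Split {A,C} by δ(·,a) → {A} and {C}.
Stable partition: {D} | {A} | {B,E} | {C} — 4 equivalence classes.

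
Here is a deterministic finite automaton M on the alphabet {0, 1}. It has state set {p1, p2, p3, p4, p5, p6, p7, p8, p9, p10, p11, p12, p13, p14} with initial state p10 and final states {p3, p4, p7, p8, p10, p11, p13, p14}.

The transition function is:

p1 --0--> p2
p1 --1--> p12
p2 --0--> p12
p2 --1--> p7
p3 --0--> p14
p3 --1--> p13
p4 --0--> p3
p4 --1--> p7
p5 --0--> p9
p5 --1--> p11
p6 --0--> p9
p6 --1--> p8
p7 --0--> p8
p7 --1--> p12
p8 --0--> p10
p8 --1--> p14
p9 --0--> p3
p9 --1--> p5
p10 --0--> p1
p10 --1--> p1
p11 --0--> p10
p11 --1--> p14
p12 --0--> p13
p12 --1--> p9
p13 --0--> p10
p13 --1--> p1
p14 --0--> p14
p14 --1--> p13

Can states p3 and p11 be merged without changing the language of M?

No

First remove the unreachable states {p4,p6}; 12 states remain.
P0 = {p3,p7,p8,p10,p11,p13,p14} | {p1,p2,p5,p9,p12}.
Split {p3,p7,p8,p10,p11,p13,p14} by δ(·,0) → {p3,p7,p8,p11,p13,p14} and {p10}.
On input 0, block {p3,p7,p8,p11,p13,p14} splits into {p3,p7,p14} and {p8,p11,p13}.
On input 0, block {p3,p7,p14} splits into {p3,p14} and {p7}.
Split {p1,p2,p5,p9,p12} by δ(·,0) → {p1,p2,p5} and {p9} and {p12}.
Split {p1,p2,p5} by δ(·,0) → {p1} and {p2} and {p5}.
Refine {p8,p11,p13} on symbol 1: members go to different blocks, giving {p8,p11} and {p13}.
No further refinement is possible. Final partition (10 blocks): {p3,p14} | {p1} | {p10} | {p8,p11} | {p7} | {p9} | {p12} | {p2} | {p5} | {p13}.
p3 and p11 end up in different blocks, so they are distinguishable. For instance, the string '00' is accepted from only p3.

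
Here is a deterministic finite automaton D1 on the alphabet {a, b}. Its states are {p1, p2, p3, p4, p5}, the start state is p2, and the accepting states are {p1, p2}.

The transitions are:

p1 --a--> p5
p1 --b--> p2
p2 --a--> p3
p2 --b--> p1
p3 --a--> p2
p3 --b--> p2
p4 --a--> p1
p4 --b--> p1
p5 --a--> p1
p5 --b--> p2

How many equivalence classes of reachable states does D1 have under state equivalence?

Reachable states from the start: {p1,p2,p3,p5}. Unreachable: {p4} — drop them.
P0 = {p1,p2} | {p3,p5}.
The partition is now stable with 2 blocks: {p1,p2} | {p3,p5}.

2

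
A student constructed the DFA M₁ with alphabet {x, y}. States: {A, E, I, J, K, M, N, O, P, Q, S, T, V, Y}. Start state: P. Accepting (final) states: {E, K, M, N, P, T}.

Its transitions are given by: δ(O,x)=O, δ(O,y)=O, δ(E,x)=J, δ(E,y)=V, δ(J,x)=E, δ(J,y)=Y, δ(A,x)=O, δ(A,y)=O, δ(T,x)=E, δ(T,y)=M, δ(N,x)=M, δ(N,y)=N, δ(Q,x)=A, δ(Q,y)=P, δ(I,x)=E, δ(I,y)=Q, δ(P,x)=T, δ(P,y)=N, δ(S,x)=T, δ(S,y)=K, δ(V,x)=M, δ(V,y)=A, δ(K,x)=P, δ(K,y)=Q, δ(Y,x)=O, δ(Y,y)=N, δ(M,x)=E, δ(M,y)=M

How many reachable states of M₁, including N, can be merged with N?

2

Reachable states from the start: {A,E,J,M,N,O,P,T,V,Y}. Unreachable: {I,K,Q,S} — drop them.
P0 = {E,M,N,P,T} | {A,J,O,V,Y}.
Split {E,M,N,P,T} by δ(·,x) → {M,N,P,T} and {E}.
Refine {M,N,P,T} on symbol x: members go to different blocks, giving {M,T} and {N,P}.
On input x, block {A,J,O,V,Y} splits into {A,O,Y} and {J} and {V}.
Split {A,O,Y} by δ(·,y) → {A,O} and {Y}.
The partition is now stable with 7 blocks: {M,T} | {A,O} | {E} | {N,P} | {J} | {V} | {Y}.
State N belongs to the block {N,P}, which has 2 states.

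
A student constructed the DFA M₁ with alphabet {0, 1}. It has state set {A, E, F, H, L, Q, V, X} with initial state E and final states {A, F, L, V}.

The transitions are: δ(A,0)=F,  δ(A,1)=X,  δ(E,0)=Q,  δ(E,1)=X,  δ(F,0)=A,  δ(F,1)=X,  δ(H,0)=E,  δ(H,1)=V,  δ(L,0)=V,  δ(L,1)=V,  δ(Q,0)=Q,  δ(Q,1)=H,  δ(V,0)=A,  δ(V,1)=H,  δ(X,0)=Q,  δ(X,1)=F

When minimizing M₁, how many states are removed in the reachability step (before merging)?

1

No path from E leads to L; the other 7 states are all reachable.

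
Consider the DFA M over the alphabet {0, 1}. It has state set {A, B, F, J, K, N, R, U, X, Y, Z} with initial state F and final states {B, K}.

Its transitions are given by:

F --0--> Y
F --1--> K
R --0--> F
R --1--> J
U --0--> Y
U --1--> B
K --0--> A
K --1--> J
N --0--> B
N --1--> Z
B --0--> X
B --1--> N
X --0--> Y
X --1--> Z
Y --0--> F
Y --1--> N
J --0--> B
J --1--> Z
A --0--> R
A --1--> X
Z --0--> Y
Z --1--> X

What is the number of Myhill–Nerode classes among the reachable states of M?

First remove the unreachable states {U}; 10 states remain.
Start with accepting vs non-accepting: {B,K} | {A,F,J,N,R,X,Y,Z}.
Refine {A,F,J,N,R,X,Y,Z} on symbol 0: members go to different blocks, giving {A,F,R,X,Y,Z} and {J,N}.
Split {A,F,R,X,Y,Z} by δ(·,1) → {A,X,Z} and {R,Y} and {F}.
The partition is now stable with 5 blocks: {B,K} | {A,X,Z} | {J,N} | {R,Y} | {F}.

5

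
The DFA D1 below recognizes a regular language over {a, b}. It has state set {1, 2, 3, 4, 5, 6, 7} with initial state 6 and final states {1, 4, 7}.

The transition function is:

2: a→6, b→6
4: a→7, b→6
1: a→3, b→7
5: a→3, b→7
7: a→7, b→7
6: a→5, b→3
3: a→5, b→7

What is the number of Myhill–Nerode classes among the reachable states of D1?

First remove the unreachable states {1,2,4}; 4 states remain.
Start with accepting vs non-accepting: {7} | {3,5,6}.
On input b, block {3,5,6} splits into {3,5} and {6}.
The partition is now stable with 3 blocks: {7} | {3,5} | {6}.

3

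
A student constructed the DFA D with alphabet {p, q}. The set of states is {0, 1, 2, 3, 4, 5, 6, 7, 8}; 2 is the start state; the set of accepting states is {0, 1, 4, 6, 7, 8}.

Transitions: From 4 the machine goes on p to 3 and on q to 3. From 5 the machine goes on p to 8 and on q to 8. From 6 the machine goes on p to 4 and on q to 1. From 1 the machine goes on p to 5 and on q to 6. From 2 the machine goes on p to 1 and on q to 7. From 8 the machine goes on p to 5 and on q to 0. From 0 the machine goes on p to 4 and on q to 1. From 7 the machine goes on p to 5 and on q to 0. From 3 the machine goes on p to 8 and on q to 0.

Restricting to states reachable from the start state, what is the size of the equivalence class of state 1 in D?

3

Initial partition by acceptance: {0,1,4,6,7,8} | {2,3,5}.
On input p, block {0,1,4,6,7,8} splits into {1,4,7,8} and {0,6}.
On input q, block {1,4,7,8} splits into {1,7,8} and {4}.
On input q, block {2,3,5} splits into {2,5} and {3}.
Stable partition: {1,7,8} | {2,5} | {0,6} | {4} | {3} — 5 equivalence classes.
State 1 belongs to the block {1,7,8}, which has 3 states.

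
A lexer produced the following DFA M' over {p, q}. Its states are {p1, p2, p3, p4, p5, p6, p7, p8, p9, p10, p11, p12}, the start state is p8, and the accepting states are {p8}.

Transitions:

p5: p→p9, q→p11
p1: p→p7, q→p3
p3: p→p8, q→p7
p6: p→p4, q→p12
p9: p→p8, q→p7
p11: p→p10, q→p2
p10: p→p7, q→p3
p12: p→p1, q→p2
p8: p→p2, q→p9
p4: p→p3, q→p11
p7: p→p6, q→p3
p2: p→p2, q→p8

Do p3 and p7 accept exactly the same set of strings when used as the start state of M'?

First remove the unreachable states {p5}; 11 states remain.
Start with accepting vs non-accepting: {p8} | {p1,p2,p3,p4,p6,p7,p9,p10,p11,p12}.
On input p, block {p1,p2,p3,p4,p6,p7,p9,p10,p11,p12} splits into {p1,p2,p4,p6,p7,p10,p11,p12} and {p3,p9}.
On input p, block {p1,p2,p4,p6,p7,p10,p11,p12} splits into {p1,p2,p6,p7,p10,p11,p12} and {p4}.
Split {p1,p2,p6,p7,p10,p11,p12} by δ(·,p) → {p1,p2,p7,p10,p11,p12} and {p6}.
Split {p1,p2,p7,p10,p11,p12} by δ(·,p) → {p1,p2,p10,p11,p12} and {p7}.
Refine {p1,p2,p10,p11,p12} on symbol p: members go to different blocks, giving {p2,p11,p12} and {p1,p10}.
Refine {p2,p11,p12} on symbol p: members go to different blocks, giving {p11,p12} and {p2}.
Stable partition: {p8} | {p11,p12} | {p3,p9} | {p4} | {p6} | {p7} | {p1,p10} | {p2} — 8 equivalence classes.
p3 and p7 end up in different blocks, so they are distinguishable. For instance, the string 'p' is accepted from only p3.

No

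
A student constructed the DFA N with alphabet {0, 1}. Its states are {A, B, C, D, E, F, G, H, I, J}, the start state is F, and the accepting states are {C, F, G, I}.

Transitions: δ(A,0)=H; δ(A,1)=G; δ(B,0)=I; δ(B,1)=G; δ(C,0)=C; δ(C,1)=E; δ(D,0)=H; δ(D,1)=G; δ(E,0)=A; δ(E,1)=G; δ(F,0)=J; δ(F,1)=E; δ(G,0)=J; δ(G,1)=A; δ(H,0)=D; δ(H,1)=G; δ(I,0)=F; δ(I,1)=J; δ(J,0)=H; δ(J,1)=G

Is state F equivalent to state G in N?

Yes

States {B,C,I} cannot be reached from the start state, so discard them.
P0 = {F,G} | {A,D,E,H,J}.
Stable partition: {F,G} | {A,D,E,H,J} — 2 equivalence classes.
F and G lie in the same block of the stable partition, so they are equivalent — no string distinguishes them.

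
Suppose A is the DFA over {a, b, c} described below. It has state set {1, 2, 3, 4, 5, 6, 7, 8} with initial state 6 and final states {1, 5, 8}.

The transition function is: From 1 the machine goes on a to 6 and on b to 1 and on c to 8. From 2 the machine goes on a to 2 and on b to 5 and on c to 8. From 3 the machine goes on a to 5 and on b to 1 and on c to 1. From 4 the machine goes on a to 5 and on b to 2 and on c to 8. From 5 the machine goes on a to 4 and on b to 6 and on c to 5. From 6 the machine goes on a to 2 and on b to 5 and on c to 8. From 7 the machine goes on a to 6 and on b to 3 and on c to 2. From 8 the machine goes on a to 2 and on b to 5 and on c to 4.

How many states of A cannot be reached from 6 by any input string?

No path from 6 leads to 1, 3, 7; the other 5 states are all reachable.

3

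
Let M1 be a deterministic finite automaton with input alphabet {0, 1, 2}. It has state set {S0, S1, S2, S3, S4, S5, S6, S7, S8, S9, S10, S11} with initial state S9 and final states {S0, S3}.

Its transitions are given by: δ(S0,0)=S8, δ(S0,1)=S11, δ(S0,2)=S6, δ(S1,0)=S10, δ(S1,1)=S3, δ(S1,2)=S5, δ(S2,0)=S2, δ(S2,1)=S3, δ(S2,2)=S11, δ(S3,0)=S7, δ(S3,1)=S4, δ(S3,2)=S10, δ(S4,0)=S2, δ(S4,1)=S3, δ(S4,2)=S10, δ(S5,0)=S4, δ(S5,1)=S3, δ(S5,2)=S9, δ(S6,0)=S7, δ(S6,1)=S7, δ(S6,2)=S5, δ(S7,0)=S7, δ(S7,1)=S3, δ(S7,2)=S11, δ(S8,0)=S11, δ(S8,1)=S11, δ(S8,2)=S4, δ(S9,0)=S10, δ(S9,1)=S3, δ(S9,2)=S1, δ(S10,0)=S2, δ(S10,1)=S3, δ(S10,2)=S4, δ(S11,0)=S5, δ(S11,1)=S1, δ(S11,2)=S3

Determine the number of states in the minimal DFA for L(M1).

5

Reachable states from the start: {S1,S2,S3,S4,S5,S7,S9,S10,S11}. Unreachable: {S0,S6,S8} — drop them.
Start with accepting vs non-accepting: {S3} | {S1,S2,S4,S5,S7,S9,S10,S11}.
Split {S1,S2,S4,S5,S7,S9,S10,S11} by δ(·,1) → {S1,S2,S4,S5,S7,S9,S10} and {S11}.
Split {S1,S2,S4,S5,S7,S9,S10} by δ(·,2) → {S1,S4,S5,S9,S10} and {S2,S7}.
Refine {S1,S4,S5,S9,S10} on symbol 0: members go to different blocks, giving {S1,S5,S9} and {S4,S10}.
No further refinement is possible. Final partition (5 blocks): {S3} | {S1,S5,S9} | {S11} | {S2,S7} | {S4,S10}.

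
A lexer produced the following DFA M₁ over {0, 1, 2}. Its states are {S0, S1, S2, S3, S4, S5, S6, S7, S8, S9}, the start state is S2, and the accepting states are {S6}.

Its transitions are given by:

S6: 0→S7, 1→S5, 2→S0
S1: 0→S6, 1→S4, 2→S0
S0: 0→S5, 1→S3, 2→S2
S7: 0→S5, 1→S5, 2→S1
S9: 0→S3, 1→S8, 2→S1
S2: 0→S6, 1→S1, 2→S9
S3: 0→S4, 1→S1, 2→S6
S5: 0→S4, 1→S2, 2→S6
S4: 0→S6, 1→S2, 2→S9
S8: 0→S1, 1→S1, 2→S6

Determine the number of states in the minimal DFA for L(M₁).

4

Start with accepting vs non-accepting: {S6} | {S0,S1,S2,S3,S4,S5,S7,S8,S9}.
On input 0, block {S0,S1,S2,S3,S4,S5,S7,S8,S9} splits into {S0,S3,S5,S7,S8,S9} and {S1,S2,S4}.
Refine {S0,S3,S5,S7,S8,S9} on symbol 0: members go to different blocks, giving {S0,S7,S9} and {S3,S5,S8}.
Stable partition: {S6} | {S0,S7,S9} | {S1,S2,S4} | {S3,S5,S8} — 4 equivalence classes.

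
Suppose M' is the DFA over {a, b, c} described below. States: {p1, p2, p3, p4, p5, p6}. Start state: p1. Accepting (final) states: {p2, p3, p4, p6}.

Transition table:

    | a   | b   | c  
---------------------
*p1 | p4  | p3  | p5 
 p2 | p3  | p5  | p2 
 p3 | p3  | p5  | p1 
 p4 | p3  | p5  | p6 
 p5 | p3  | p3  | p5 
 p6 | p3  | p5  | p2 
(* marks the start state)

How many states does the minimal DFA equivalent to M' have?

Initial partition by acceptance: {p2,p3,p4,p6} | {p1,p5}.
On input c, block {p2,p3,p4,p6} splits into {p2,p4,p6} and {p3}.
On input a, block {p1,p5} splits into {p1} and {p5}.
Stable partition: {p2,p4,p6} | {p1} | {p3} | {p5} — 4 equivalence classes.

4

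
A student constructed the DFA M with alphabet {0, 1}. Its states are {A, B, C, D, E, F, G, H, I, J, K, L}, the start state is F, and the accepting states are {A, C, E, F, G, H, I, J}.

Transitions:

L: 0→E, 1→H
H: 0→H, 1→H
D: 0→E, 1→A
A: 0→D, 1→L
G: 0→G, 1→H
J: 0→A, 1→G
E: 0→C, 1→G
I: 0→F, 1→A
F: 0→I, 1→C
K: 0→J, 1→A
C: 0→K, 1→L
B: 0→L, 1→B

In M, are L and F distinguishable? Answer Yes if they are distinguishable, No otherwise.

First remove the unreachable states {B}; 11 states remain.
Start with accepting vs non-accepting: {A,C,E,F,G,H,I,J} | {D,K,L}.
Split {A,C,E,F,G,H,I,J} by δ(·,0) → {E,F,G,H,I,J} and {A,C}.
Split {E,F,G,H,I,J} by δ(·,0) → {F,G,H,I} and {E,J}.
On input 1, block {F,G,H,I} splits into {F,I} and {G,H}.
On input 1, block {D,K,L} splits into {D,K} and {L}.
Stable partition: {F,I} | {D,K} | {A,C} | {E,J} | {G,H} | {L} — 6 equivalence classes.
L and F end up in different blocks, so they are distinguishable. For instance, the string 'ε' is accepted from only F.

Yes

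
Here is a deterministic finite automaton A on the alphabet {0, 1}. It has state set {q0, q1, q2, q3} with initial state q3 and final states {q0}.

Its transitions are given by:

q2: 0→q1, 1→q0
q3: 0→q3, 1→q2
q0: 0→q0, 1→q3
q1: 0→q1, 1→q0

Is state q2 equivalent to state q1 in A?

Every state is reachable, so we keep all 4.
P0 = {q0} | {q1,q2,q3}.
On input 1, block {q1,q2,q3} splits into {q1,q2} and {q3}.
Stable partition: {q0} | {q1,q2} | {q3} — 3 equivalence classes.
q2 and q1 lie in the same block of the stable partition, so they are equivalent — no string distinguishes them.

Yes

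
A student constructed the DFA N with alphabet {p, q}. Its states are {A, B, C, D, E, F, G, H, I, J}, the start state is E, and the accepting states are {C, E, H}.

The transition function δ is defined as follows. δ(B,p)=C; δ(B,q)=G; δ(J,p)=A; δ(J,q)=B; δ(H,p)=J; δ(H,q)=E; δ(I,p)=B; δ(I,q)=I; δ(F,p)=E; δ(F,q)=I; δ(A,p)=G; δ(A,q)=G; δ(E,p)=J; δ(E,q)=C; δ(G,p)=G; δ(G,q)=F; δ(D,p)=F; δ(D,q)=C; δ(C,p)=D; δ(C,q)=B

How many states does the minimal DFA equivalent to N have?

9

Reachable states from the start: {A,B,C,D,E,F,G,I,J}. Unreachable: {H} — drop them.
P0 = {C,E} | {A,B,D,F,G,I,J}.
Split {C,E} by δ(·,q) → {C} and {E}.
Split {A,B,D,F,G,I,J} by δ(·,p) → {A,D,G,I,J} and {B} and {F}.
Split {A,D,G,I,J} by δ(·,p) → {A,G,J} and {D} and {I}.
Split {A,G,J} by δ(·,q) → {A} and {G} and {J}.
Stable partition: {C} | {A} | {E} | {B} | {F} | {D} | {I} | {G} | {J} — 9 equivalence classes.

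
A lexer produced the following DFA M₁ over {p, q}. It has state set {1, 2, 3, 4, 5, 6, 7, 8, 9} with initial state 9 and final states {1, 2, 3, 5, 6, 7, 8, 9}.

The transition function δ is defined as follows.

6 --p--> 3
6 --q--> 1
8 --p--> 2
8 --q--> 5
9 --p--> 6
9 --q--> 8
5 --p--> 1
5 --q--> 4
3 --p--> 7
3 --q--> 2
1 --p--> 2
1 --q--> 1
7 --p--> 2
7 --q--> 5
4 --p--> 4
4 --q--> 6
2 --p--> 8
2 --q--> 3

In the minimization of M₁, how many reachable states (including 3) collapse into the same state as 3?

All states are reachable from the start state.
Start with accepting vs non-accepting: {1,2,3,5,6,7,8,9} | {4}.
Refine {1,2,3,5,6,7,8,9} on symbol q: members go to different blocks, giving {1,2,3,6,7,8,9} and {5}.
On input q, block {1,2,3,6,7,8,9} splits into {1,2,3,6,9} and {7,8}.
On input p, block {1,2,3,6,9} splits into {1,6,9} and {2,3}.
On input p, block {1,6,9} splits into {1,6} and {9}.
The partition is now stable with 6 blocks: {1,6} | {4} | {5} | {7,8} | {2,3} | {9}.
The equivalence class containing 3 is {2,3}, of size 2.

2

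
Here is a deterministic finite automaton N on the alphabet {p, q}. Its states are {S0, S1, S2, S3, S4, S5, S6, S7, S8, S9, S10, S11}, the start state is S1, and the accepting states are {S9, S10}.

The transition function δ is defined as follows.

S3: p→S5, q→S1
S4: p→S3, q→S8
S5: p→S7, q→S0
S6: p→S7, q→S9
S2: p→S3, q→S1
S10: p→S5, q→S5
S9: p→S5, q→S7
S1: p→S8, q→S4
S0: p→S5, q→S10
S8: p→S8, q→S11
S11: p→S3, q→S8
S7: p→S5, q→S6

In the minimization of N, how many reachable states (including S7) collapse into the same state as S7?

Reachable states from the start: {S0,S1,S3,S4,S5,S6,S7,S8,S9,S10,S11}. Unreachable: {S2} — drop them.
Start with accepting vs non-accepting: {S9,S10} | {S0,S1,S3,S4,S5,S6,S7,S8,S11}.
On input q, block {S0,S1,S3,S4,S5,S6,S7,S8,S11} splits into {S1,S3,S4,S5,S7,S8,S11} and {S0,S6}.
Refine {S1,S3,S4,S5,S7,S8,S11} on symbol q: members go to different blocks, giving {S1,S3,S4,S8,S11} and {S5,S7}.
On input p, block {S1,S3,S4,S8,S11} splits into {S1,S4,S8,S11} and {S3}.
Split {S1,S4,S8,S11} by δ(·,p) → {S1,S8} and {S4,S11}.
No further refinement is possible. Final partition (6 blocks): {S9,S10} | {S1,S8} | {S0,S6} | {S5,S7} | {S3} | {S4,S11}.
The equivalence class containing S7 is {S5,S7}, of size 2.

2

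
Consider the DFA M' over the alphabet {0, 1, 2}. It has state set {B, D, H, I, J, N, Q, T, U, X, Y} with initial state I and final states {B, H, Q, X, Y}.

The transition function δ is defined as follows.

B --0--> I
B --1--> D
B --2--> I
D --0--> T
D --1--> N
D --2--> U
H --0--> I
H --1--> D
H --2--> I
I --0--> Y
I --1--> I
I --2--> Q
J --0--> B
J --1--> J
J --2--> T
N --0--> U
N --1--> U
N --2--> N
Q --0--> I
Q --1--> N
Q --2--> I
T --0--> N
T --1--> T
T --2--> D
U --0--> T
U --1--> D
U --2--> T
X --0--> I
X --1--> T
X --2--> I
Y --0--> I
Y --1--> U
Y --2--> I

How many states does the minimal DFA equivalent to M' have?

3

Reachable states from the start: {D,I,N,Q,T,U,Y}. Unreachable: {B,H,J,X} — drop them.
P0 = {Q,Y} | {D,I,N,T,U}.
Split {D,I,N,T,U} by δ(·,0) → {D,N,T,U} and {I}.
Stable partition: {Q,Y} | {D,N,T,U} | {I} — 3 equivalence classes.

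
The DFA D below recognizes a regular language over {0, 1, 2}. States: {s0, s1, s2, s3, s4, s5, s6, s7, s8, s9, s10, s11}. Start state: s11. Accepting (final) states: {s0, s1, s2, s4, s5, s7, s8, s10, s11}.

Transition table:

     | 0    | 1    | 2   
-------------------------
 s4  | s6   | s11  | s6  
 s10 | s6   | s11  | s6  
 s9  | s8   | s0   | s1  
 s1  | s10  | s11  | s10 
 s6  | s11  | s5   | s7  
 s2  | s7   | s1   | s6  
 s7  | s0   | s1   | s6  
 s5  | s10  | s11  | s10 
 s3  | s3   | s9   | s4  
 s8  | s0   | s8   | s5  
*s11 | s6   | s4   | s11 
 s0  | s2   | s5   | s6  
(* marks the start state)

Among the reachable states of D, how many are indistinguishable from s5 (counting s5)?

First remove the unreachable states {s3,s8,s9}; 9 states remain.
P0 = {s0,s1,s2,s4,s5,s7,s10,s11} | {s6}.
On input 0, block {s0,s1,s2,s4,s5,s7,s10,s11} splits into {s0,s1,s2,s5,s7} and {s4,s10,s11}.
On input 0, block {s0,s1,s2,s5,s7} splits into {s0,s2,s7} and {s1,s5}.
Split {s4,s10,s11} by δ(·,2) → {s4,s10} and {s11}.
The partition is now stable with 5 blocks: {s0,s2,s7} | {s6} | {s4,s10} | {s1,s5} | {s11}.
The equivalence class containing s5 is {s1,s5}, of size 2.

2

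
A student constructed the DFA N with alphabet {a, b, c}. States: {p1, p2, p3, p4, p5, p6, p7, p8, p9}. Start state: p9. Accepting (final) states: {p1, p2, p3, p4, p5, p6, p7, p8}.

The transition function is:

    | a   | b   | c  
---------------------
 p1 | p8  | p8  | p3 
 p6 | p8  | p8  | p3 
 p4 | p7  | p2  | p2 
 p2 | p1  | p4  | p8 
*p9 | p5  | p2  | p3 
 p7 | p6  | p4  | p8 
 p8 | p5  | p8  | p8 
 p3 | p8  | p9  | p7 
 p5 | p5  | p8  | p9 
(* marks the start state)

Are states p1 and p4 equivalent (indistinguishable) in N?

P0 = {p1,p2,p3,p4,p5,p6,p7,p8} | {p9}.
Refine {p1,p2,p3,p4,p5,p6,p7,p8} on symbol b: members go to different blocks, giving {p1,p2,p4,p5,p6,p7,p8} and {p3}.
On input c, block {p1,p2,p4,p5,p6,p7,p8} splits into {p2,p4,p7,p8} and {p1,p6} and {p5}.
On input a, block {p2,p4,p7,p8} splits into {p2,p7} and {p4} and {p8}.
No further refinement is possible. Final partition (7 blocks): {p2,p7} | {p9} | {p3} | {p1,p6} | {p5} | {p4} | {p8}.
p1 and p4 end up in different blocks, so they are distinguishable. For instance, the string 'cb' is accepted from only p4.

No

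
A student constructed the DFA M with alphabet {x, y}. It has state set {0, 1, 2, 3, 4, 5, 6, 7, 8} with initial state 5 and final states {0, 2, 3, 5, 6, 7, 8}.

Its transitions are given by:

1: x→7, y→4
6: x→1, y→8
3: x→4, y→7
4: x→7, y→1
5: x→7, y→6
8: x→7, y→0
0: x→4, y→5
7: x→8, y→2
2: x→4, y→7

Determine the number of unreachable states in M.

Starting at 5 and following transitions, the reachable set is {0, 1, 2, 4, 5, 6, 7, 8}. That leaves 3 unreachable — 1 in total.

1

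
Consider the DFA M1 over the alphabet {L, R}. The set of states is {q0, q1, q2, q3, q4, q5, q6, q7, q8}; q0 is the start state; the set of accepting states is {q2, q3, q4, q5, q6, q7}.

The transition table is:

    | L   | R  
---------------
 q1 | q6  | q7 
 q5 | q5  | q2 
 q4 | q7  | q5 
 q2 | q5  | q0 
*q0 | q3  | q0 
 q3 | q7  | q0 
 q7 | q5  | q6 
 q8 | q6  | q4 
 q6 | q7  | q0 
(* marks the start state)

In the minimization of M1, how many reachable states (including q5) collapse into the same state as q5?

2

States {q1,q4,q8} cannot be reached from the start state, so discard them.
Start with accepting vs non-accepting: {q2,q3,q5,q6,q7} | {q0}.
On input R, block {q2,q3,q5,q6,q7} splits into {q2,q3,q6} and {q5,q7}.
No further refinement is possible. Final partition (3 blocks): {q2,q3,q6} | {q0} | {q5,q7}.
The equivalence class containing q5 is {q5,q7}, of size 2.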